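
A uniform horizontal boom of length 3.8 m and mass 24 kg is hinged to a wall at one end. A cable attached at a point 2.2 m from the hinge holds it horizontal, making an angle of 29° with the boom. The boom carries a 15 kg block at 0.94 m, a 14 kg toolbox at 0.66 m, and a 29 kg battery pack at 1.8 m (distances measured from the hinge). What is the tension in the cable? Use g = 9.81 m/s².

T ≈ 1110 N

Take moments about the hinge.
Beam weight: 24 × 9.81 = 235.4 N down at 1.9 m → arm 1.9 m, τ = 235.4 × 1.9 = 447.3 N·m clockwise.
Block: 15 × 9.81 = 147.2 N down at 0.94 m → arm 0.94 m, τ = 147.2 × 0.94 = 138.4 N·m clockwise.
Toolbox: 14 × 9.81 = 137.3 N down at 0.66 m → arm 0.66 m, τ = 137.3 × 0.66 = 90.62 N·m clockwise.
Battery pack: 29 × 9.81 = 284.5 N down at 1.8 m → arm 1.8 m, τ = 284.5 × 1.8 = 512.1 N·m clockwise.
Total clockwise load moment = 1188 N·m.
The cable tension T acts at 2.2 m; only its component perpendicular to the boom, T sinθ, produces torque. sin 29° = 0.4848.
Στ = 0 ⇒ T × 2.2 × 0.4848 = 1188 ⇒ T = 1188 / 1.067 = 1110 N.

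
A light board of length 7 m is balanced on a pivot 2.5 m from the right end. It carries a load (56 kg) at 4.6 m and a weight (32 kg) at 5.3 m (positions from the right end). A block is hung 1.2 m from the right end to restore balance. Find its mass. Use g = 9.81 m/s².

m ≈ 159 kg

Choose the pivot (at 2.5 m from the right end) as the axis so the support reaction has zero arm there.
Load: 56 × 9.81 = 549.4 N down at 4.6 m → arm 2.1 m, τ = 549.4 × 2.1 = 1154 N·m counterclockwise.
Weight: 32 × 9.81 = 313.9 N down at 5.3 m → arm 2.8 m, τ = 313.9 × 2.8 = 878.9 N·m counterclockwise.
Net moment of known loads = 2033 N·m counterclockwise.
An unknown mass m at 1.2 m has arm 1.3 m; its moment is m·g·1.3 clockwise.
Στ = 0 ⇒ m × 9.81 × 1.3 = 2033 ⇒ m = 2033 / (9.81 × 1.3) = 159 kg.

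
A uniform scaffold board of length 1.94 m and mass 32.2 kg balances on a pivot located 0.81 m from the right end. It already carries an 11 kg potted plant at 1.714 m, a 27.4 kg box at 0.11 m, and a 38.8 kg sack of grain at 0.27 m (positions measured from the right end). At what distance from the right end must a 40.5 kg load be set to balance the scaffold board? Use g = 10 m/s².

Sum moments about the pivot (at 0.81 m from the right end) (the support reaction has zero arm there).
Beam weight: 32.2 × 10 = 322 N down at 0.97 m → arm 0.16 m, τ = 322 × 0.16 = 51.52 N·m counterclockwise.
Potted plant: 11 × 10 = 110 N down at 1.714 m → arm 0.904 m, τ = 110 × 0.904 = 99.44 N·m counterclockwise.
Box: 27.4 × 10 = 274 N down at 0.11 m → arm 0.7 m, τ = 274 × 0.7 = 191.8 N·m clockwise.
Sack of grain: 38.8 × 10 = 388 N down at 0.27 m → arm 0.54 m, τ = 388 × 0.54 = 209.5 N·m clockwise.
Net moment of existing loads = 250.3 N·m clockwise.
The load weighs 40.5 × 10 = 405 N and must supply an equal counterclockwise moment, so its lever arm about the pivot is 250.3 / 405 = 0.618 m.
That puts it at 0.81 + 0.618 = 1.43 m from the right end.

x ≈ 1.43 m from the right end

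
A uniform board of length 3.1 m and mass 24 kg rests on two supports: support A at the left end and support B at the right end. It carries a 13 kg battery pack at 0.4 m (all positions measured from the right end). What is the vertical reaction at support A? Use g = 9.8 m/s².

R_A ≈ 134 N

About support B:
Beam weight: 24 × 9.8 = 235.2 N down at 1.55 m → arm 1.55 m, τ = 235.2 × 1.55 = 364.6 N·m counterclockwise.
Battery pack: 13 × 9.8 = 127.4 N down at 0.4 m → arm 0.4 m, τ = 127.4 × 0.4 = 50.96 N·m counterclockwise.
Net load moment about support B = 415.6 N·m counterclockwise.
Reaction R at support A is upward at 3.1 m, arm 3.1 m → moment R × 3.1 clockwise.
Στ = 0 ⇒ R × 3.1 = 415.6 ⇒ R = 134 N.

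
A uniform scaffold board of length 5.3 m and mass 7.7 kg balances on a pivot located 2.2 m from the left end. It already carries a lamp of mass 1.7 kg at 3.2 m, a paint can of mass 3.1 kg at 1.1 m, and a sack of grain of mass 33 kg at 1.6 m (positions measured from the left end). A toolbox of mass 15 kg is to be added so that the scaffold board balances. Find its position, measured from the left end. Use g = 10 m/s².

About the pivot (at 2.2 m from the left end):
Beam weight: 7.7 × 10 = 77 N down at 2.65 m → arm 0.45 m, τ = 77 × 0.45 = 34.65 N·m clockwise.
Lamp: 1.7 × 10 = 17 N down at 3.2 m → arm 1 m, τ = 17 × 1 = 17 N·m clockwise.
Paint can: 3.1 × 10 = 31 N down at 1.1 m → arm 1.1 m, τ = 31 × 1.1 = 34.1 N·m counterclockwise.
Sack of grain: 33 × 10 = 330 N down at 1.6 m → arm 0.6 m, τ = 330 × 0.6 = 198 N·m counterclockwise.
Net moment of existing loads = 180.4 N·m counterclockwise.
The toolbox weighs 15 × 10 = 150 N and must supply an equal clockwise moment, so its lever arm about the pivot is 180.4 / 150 = 1.2 m.
That puts it at 2.2 + 1.2 = 3.4 m from the left end.

x ≈ 3.4 m from the left end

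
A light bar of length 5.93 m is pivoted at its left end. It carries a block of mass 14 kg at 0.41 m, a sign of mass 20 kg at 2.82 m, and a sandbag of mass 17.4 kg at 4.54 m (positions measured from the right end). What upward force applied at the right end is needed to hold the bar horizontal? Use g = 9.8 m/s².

F ≈ 270 N

About the left end:
Block: 14 × 9.8 = 137.2 N down at 0.41 m → arm 5.52 m, τ = 137.2 × 5.52 = 757.3 N·m clockwise.
Sign: 20 × 9.8 = 196 N down at 2.82 m → arm 3.11 m, τ = 196 × 3.11 = 609.6 N·m clockwise.
Sandbag: 17.4 × 9.8 = 170.5 N down at 4.54 m → arm 1.39 m, τ = 170.5 × 1.39 = 237 N·m clockwise.
Net moment of the loads = 1604 N·m clockwise.
The upward force F acts at the right end, arm 5.93 m, giving F × 5.93 counterclockwise.
For rotational equilibrium, F × 5.93 = 1604, so F = 1604 / 5.93 = 270 N.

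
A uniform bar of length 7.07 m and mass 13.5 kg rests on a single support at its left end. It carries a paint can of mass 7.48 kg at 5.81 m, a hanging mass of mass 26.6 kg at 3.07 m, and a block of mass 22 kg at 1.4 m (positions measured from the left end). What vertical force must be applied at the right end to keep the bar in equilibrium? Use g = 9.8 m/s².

F ≈ 282 N

Take moments about the left end.
Beam weight: 13.5 × 9.8 = 132.3 N down at 3.535 m → arm 3.535 m, τ = 132.3 × 3.535 = 467.7 N·m clockwise.
Paint can: 7.48 × 9.8 = 73.3 N down at 5.81 m → arm 5.81 m, τ = 73.3 × 5.81 = 425.9 N·m clockwise.
Hanging mass: 26.6 × 9.8 = 260.7 N down at 3.07 m → arm 3.07 m, τ = 260.7 × 3.07 = 800.3 N·m clockwise.
Block: 22 × 9.8 = 215.6 N down at 1.4 m → arm 1.4 m, τ = 215.6 × 1.4 = 301.8 N·m clockwise.
Net moment of the loads = 1996 N·m clockwise.
The upward force F acts at the right end, arm 7.07 m, giving F × 7.07 counterclockwise.
Setting net torque to zero: F × 7.07 = 1996 → F = 1996 / 7.07 = 282 N.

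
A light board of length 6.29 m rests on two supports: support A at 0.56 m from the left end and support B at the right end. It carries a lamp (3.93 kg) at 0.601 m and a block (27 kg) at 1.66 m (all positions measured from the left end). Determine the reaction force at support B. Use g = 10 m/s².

R_B ≈ 52.1 N

Take moments about support A.
Lamp: 3.93 × 10 = 39.3 N down at 0.601 m → arm 0.041 m, τ = 39.3 × 0.041 = 1.611 N·m clockwise.
Block: 27 × 10 = 270 N down at 1.66 m → arm 1.1 m, τ = 270 × 1.1 = 297 N·m clockwise.
Net load moment about support A = 298.6 N·m clockwise.
Reaction R at support B is upward at 6.29 m, arm 5.73 m → moment R × 5.73 counterclockwise.
Στ = 0 ⇒ R × 5.73 = 298.6 ⇒ R = 52.1 N.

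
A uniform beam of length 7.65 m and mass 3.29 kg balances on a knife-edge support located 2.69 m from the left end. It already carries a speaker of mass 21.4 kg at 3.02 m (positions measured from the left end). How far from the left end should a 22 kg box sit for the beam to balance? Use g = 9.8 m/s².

About the knife-edge support (at 2.69 m from the left end):
Beam weight: 3.29 × 9.8 = 32.24 N down at 3.825 m → arm 1.135 m, τ = 32.24 × 1.135 = 36.59 N·m clockwise.
Speaker: 21.4 × 9.8 = 209.7 N down at 3.02 m → arm 0.33 m, τ = 209.7 × 0.33 = 69.2 N·m clockwise.
Net moment of existing loads = 105.8 N·m clockwise.
The box weighs 22 × 9.8 = 215.6 N and must supply an equal counterclockwise moment, so its lever arm about the knife-edge support is 105.8 / 215.6 = 0.491 m.
That puts it at 2.69 − 0.491 = 2.2 m from the left end.

x ≈ 2.2 m from the left end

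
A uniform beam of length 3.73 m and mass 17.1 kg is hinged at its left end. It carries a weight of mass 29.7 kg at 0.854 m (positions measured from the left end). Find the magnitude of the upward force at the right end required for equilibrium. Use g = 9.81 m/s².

F ≈ 151 N

Sum moments about the left end (the unknown pivot reaction has zero arm there).
Beam weight: 17.1 × 9.81 = 167.8 N down at 1.865 m → arm 1.865 m, τ = 167.8 × 1.865 = 312.9 N·m clockwise.
Weight: 29.7 × 9.81 = 291.4 N down at 0.854 m → arm 0.854 m, τ = 291.4 × 0.854 = 248.9 N·m clockwise.
Net moment of the loads = 561.8 N·m clockwise.
The upward force F acts at the right end, arm 3.73 m, giving F × 3.73 counterclockwise.
For rotational equilibrium, F × 3.73 = 561.8, so F = 561.8 / 3.73 = 151 N.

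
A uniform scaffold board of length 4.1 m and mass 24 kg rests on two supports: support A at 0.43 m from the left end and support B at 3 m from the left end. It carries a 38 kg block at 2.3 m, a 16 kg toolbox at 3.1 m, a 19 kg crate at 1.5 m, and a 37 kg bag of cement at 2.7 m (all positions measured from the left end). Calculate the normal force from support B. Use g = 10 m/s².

R_B ≈ 1000 N

Choose support A as the axis so its reaction then has zero moment arm.
Beam weight: 24 × 10 = 240 N down at 2.05 m → arm 1.62 m, τ = 240 × 1.62 = 388.8 N·m clockwise.
Block: 38 × 10 = 380 N down at 2.3 m → arm 1.87 m, τ = 380 × 1.87 = 710.6 N·m clockwise.
Toolbox: 16 × 10 = 160 N down at 3.1 m → arm 2.67 m, τ = 160 × 2.67 = 427.2 N·m clockwise.
Crate: 19 × 10 = 190 N down at 1.5 m → arm 1.07 m, τ = 190 × 1.07 = 203.3 N·m clockwise.
Bag of cement: 37 × 10 = 370 N down at 2.7 m → arm 2.27 m, τ = 370 × 2.27 = 839.9 N·m clockwise.
Net load moment about support A = 2570 N·m clockwise.
Reaction R at support B is upward at 3 m, arm 2.57 m → moment R × 2.57 counterclockwise.
Balancing moments: R × 2.57 = 2570, giving R = 1000 N.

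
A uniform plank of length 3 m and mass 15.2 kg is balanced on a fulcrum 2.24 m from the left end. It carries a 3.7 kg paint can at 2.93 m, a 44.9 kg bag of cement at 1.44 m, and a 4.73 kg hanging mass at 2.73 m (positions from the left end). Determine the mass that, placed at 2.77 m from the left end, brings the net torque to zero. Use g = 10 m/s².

Take moments about the fulcrum (at 2.24 m from the left end).
Beam weight: 15.2 × 10 = 152 N down at 1.5 m → arm 0.74 m, τ = 152 × 0.74 = 112.5 N·m counterclockwise.
Paint can: 3.7 × 10 = 37 N down at 2.93 m → arm 0.69 m, τ = 37 × 0.69 = 25.53 N·m clockwise.
Bag of cement: 44.9 × 10 = 449 N down at 1.44 m → arm 0.8 m, τ = 449 × 0.8 = 359.2 N·m counterclockwise.
Hanging mass: 4.73 × 10 = 47.3 N down at 2.73 m → arm 0.49 m, τ = 47.3 × 0.49 = 23.18 N·m clockwise.
Net moment of known loads = 423 N·m counterclockwise.
An unknown mass m at 2.77 m has arm 0.53 m; its moment is m·g·0.53 clockwise.
Setting net torque to zero: m × 10 × 0.53 = 423 → m = 423 / (10 × 0.53) = 79.8 kg.

m ≈ 79.8 kg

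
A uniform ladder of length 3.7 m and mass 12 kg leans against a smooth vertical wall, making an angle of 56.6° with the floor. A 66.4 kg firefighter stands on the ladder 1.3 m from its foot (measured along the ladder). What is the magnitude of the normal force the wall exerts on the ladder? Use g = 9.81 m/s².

Take moments about the foot of the ladder.
Ladder weight 12×9.81 = 117.7 N acts at 1.85 m along the ladder; its horizontal arm is 1.85·cos56.6° = 1.018 m → τ = 119.8 N·m clockwise.
Firefighter: 66.4×9.81 = 651.4 N at 1.3 m → arm 0.7156 m → τ = 466.1 N·m clockwise.
Wall normal N acts horizontally at the top; its moment arm is the height L sinθ = 3.7·sin56.6° = 3.089 m, counterclockwise.
For rotational equilibrium, N × 3.089 = 585.9, so N = 190 N.

N_wall ≈ 190 N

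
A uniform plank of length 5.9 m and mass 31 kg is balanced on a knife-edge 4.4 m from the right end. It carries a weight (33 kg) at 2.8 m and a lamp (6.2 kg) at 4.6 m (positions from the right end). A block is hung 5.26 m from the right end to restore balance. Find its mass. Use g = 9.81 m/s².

m ≈ 112 kg

Choose the knife-edge (at 4.4 m from the right end) as the axis so the support reaction has zero arm there.
Beam weight: 31 × 9.81 = 304.1 N down at 2.95 m → arm 1.45 m, τ = 304.1 × 1.45 = 440.9 N·m clockwise.
Weight: 33 × 9.81 = 323.7 N down at 2.8 m → arm 1.6 m, τ = 323.7 × 1.6 = 517.9 N·m clockwise.
Lamp: 6.2 × 9.81 = 60.82 N down at 4.6 m → arm 0.2 m, τ = 60.82 × 0.2 = 12.16 N·m counterclockwise.
Net moment of known loads = 946.6 N·m clockwise.
An unknown mass m at 5.26 m has arm 0.86 m; its moment is m·g·0.86 counterclockwise.
Setting net torque to zero: m × 9.81 × 0.86 = 946.6 → m = 946.6 / (9.81 × 0.86) = 112 kg.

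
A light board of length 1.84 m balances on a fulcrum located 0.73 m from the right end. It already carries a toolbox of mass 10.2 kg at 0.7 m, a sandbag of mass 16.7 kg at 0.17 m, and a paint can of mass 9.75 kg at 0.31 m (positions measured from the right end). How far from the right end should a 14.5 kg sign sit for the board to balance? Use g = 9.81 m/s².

x ≈ 1.68 m from the right end

Choose the fulcrum (at 0.73 m from the right end) as the axis so the support reaction has zero arm there.
Toolbox: 10.2 × 9.81 = 100.1 N down at 0.7 m → arm 0.03 m, τ = 100.1 × 0.03 = 3.003 N·m clockwise.
Sandbag: 16.7 × 9.81 = 163.8 N down at 0.17 m → arm 0.56 m, τ = 163.8 × 0.56 = 91.73 N·m clockwise.
Paint can: 9.75 × 9.81 = 95.65 N down at 0.31 m → arm 0.42 m, τ = 95.65 × 0.42 = 40.17 N·m clockwise.
Net moment of existing loads = 134.9 N·m clockwise.
The sign weighs 14.5 × 9.81 = 142.2 N and must supply an equal counterclockwise moment, so its lever arm about the fulcrum is 134.9 / 142.2 = 0.949 m.
That puts it at 0.73 + 0.949 = 1.68 m from the right end.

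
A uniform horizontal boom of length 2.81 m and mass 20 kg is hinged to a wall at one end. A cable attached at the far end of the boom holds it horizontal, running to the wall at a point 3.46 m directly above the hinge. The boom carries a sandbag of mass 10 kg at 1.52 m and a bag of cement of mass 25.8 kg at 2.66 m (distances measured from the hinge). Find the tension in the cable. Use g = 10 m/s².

Take moments about the hinge.
Beam weight: 20 × 10 = 200 N down at 1.405 m → arm 1.405 m, τ = 200 × 1.405 = 281 N·m clockwise.
Sandbag: 10 × 10 = 100 N down at 1.52 m → arm 1.52 m, τ = 100 × 1.52 = 152 N·m clockwise.
Bag of cement: 25.8 × 10 = 258 N down at 2.66 m → arm 2.66 m, τ = 258 × 2.66 = 686.3 N·m clockwise.
Total clockwise load moment = 1119 N·m.
The cable tension T acts at 2.81 m; only its component perpendicular to the boom, T sinθ, produces torque. sinθ = h/√(h²+d²) = 3.46/√(3.46²+2.81²) = 0.7763.
For rotational equilibrium, T × 2.81 × 0.7763 = 1119, so T = 1119 / 2.181 = 513 N.

T ≈ 513 N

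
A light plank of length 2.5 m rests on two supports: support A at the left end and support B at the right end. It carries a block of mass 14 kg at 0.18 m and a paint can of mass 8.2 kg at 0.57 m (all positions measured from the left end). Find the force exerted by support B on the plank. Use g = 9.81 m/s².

Take moments about support A.
Block: 14 × 9.81 = 137.3 N down at 0.18 m → arm 0.18 m, τ = 137.3 × 0.18 = 24.71 N·m clockwise.
Paint can: 8.2 × 9.81 = 80.44 N down at 0.57 m → arm 0.57 m, τ = 80.44 × 0.57 = 45.85 N·m clockwise.
Net load moment about support A = 70.56 N·m clockwise.
Reaction R at support B is upward at 2.5 m, arm 2.5 m → moment R × 2.5 counterclockwise.
Setting net torque to zero: R × 2.5 = 70.56 → R = 28.2 N.

R_B ≈ 28.2 N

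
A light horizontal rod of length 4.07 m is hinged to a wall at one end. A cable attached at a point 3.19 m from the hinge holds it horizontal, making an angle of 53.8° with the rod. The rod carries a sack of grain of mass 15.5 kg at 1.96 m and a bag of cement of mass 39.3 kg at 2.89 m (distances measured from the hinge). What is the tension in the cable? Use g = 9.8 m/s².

Take moments about the hinge.
Sack of grain: 15.5 × 9.8 = 151.9 N down at 1.96 m → arm 1.96 m, τ = 151.9 × 1.96 = 297.7 N·m clockwise.
Bag of cement: 39.3 × 9.8 = 385.1 N down at 2.89 m → arm 2.89 m, τ = 385.1 × 2.89 = 1113 N·m clockwise.
Total clockwise load moment = 1411 N·m.
The cable tension T acts at 3.19 m; only its component perpendicular to the rod, T sinθ, produces torque. sin 53.8° = 0.807.
Balancing moments: T × 3.19 × 0.807 = 1411, giving T = 1411 / 2.574 = 548 N.

T ≈ 548 N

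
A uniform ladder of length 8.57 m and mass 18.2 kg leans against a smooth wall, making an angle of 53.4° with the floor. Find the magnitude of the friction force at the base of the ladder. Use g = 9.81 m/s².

Choose the foot of the ladder as the axis so the floor normal and friction both act there and drop out.
Ladder weight 18.2×9.81 = 178.5 N acts at 4.285 m along the ladder; its horizontal arm is 4.285·cos53.4° = 2.555 m → τ = 456.1 N·m clockwise.
Wall normal N acts horizontally at the top; its moment arm is the height L sinθ = 8.57·sin53.4° = 6.88 m, counterclockwise.
Setting net torque to zero: N × 6.88 = 456.1 → N = 66.3 N.
ΣFx = 0: friction at the foot balances the wall's push, so f = N_wall = 66.3 N.

f ≈ 66.3 N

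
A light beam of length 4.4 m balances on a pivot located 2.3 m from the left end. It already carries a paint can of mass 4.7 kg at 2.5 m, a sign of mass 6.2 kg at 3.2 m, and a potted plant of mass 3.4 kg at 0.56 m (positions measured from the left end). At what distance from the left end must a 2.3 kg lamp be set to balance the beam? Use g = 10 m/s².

x ≈ 2.04 m from the left end

About the pivot (at 2.3 m from the left end):
Paint can: 4.7 × 10 = 47 N down at 2.5 m → arm 0.2 m, τ = 47 × 0.2 = 9.4 N·m clockwise.
Sign: 6.2 × 10 = 62 N down at 3.2 m → arm 0.9 m, τ = 62 × 0.9 = 55.8 N·m clockwise.
Potted plant: 3.4 × 10 = 34 N down at 0.56 m → arm 1.74 m, τ = 34 × 1.74 = 59.16 N·m counterclockwise.
Net moment of existing loads = 6.04 N·m clockwise.
The lamp weighs 2.3 × 10 = 23 N and must supply an equal counterclockwise moment, so its lever arm about the pivot is 6.04 / 23 = 0.263 m.
That puts it at 2.3 − 0.263 = 2.04 m from the left end.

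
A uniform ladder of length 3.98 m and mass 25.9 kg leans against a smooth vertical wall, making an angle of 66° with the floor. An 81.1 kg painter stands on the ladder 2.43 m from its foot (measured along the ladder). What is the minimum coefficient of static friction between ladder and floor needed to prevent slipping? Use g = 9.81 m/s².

μ_min ≈ 0.26

Taking torques about the foot of the ladder:
Ladder weight 25.9×9.81 = 254.1 N acts at 1.99 m along the ladder; its horizontal arm is 1.99·cos66° = 0.8094 m → τ = 205.7 N·m clockwise.
Painter: 81.1×9.81 = 795.6 N at 2.43 m → arm 0.9884 m → τ = 786.4 N·m clockwise.
Wall normal N acts horizontally at the top; its moment arm is the height L sinθ = 3.98·sin66° = 3.636 m, counterclockwise.
Στ = 0 ⇒ N × 3.636 = 992.1 ⇒ N = 272.9 N.
ΣFx = 0 ⇒ f = N_wall = 272.9 N. ΣFy = 0 ⇒ N_floor = 1050 N.
μ_min = f / N_floor = 272.9 / 1050 = 0.26.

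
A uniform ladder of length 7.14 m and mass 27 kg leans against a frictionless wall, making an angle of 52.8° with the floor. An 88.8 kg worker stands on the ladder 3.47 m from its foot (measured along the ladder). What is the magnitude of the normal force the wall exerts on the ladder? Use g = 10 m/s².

About the foot of the ladder:
Ladder weight 27×10 = 270 N acts at 3.57 m along the ladder; its horizontal arm is 3.57·cos52.8° = 2.158 m → τ = 582.7 N·m clockwise.
Worker: 88.8×10 = 888 N at 3.47 m → arm 2.098 m → τ = 1863 N·m clockwise.
Wall normal N acts horizontally at the top; its moment arm is the height L sinθ = 7.14·sin52.8° = 5.687 m, counterclockwise.
For rotational equilibrium, N × 5.687 = 2446, so N = 430 N.

N_wall ≈ 430 N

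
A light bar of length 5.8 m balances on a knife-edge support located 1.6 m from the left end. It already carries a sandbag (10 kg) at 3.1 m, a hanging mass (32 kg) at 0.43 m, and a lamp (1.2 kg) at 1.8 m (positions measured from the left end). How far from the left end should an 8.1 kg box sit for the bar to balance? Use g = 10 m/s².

x ≈ 4.34 m from the left end

Sum moments about the knife-edge support (at 1.6 m from the left end) (the support reaction has zero arm there).
Sandbag: 10 × 10 = 100 N down at 3.1 m → arm 1.5 m, τ = 100 × 1.5 = 150 N·m clockwise.
Hanging mass: 32 × 10 = 320 N down at 0.43 m → arm 1.17 m, τ = 320 × 1.17 = 374.4 N·m counterclockwise.
Lamp: 1.2 × 10 = 12 N down at 1.8 m → arm 0.2 m, τ = 12 × 0.2 = 2.4 N·m clockwise.
Net moment of existing loads = 222 N·m counterclockwise.
The box weighs 8.1 × 10 = 81 N and must supply an equal clockwise moment, so its lever arm about the knife-edge support is 222 / 81 = 2.74 m.
That puts it at 1.6 + 2.74 = 4.34 m from the left end.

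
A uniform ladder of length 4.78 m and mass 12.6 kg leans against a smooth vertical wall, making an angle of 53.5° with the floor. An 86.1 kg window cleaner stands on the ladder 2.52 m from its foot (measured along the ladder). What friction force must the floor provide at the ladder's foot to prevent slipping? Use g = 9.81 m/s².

f ≈ 375 N

Choose the foot of the ladder as the axis so the floor normal and friction both act there and drop out.
Ladder weight 12.6×9.81 = 123.6 N acts at 2.39 m along the ladder; its horizontal arm is 2.39·cos53.5° = 1.422 m → τ = 175.8 N·m clockwise.
Window cleaner: 86.1×9.81 = 844.6 N at 2.52 m → arm 1.499 m → τ = 1266 N·m clockwise.
Wall normal N acts horizontally at the top; its moment arm is the height L sinθ = 4.78·sin53.5° = 3.842 m, counterclockwise.
Balancing moments: N × 3.842 = 1442, giving N = 375 N.
ΣFx = 0: friction at the foot balances the wall's push, so f = N_wall = 375 N.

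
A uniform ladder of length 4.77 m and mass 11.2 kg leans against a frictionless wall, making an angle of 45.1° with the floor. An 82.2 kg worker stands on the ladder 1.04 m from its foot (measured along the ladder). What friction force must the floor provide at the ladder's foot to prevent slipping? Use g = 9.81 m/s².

f ≈ 230 N

Choose the foot of the ladder as the axis so the floor normal and friction both act there and drop out.
Ladder weight 11.2×9.81 = 109.9 N acts at 2.385 m along the ladder; its horizontal arm is 2.385·cos45.1° = 1.684 m → τ = 185.1 N·m clockwise.
Worker: 82.2×9.81 = 806.4 N at 1.04 m → arm 0.7341 m → τ = 592 N·m clockwise.
Wall normal N acts horizontally at the top; its moment arm is the height L sinθ = 4.77·sin45.1° = 3.379 m, counterclockwise.
Setting net torque to zero: N × 3.379 = 777.1 → N = 230 N.
ΣFx = 0: friction at the foot balances the wall's push, so f = N_wall = 230 N.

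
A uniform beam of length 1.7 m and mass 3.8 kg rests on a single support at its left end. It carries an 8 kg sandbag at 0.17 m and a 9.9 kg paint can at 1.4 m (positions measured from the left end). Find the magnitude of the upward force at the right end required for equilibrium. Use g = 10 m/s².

Choose the left end as the axis so the unknown pivot reaction has zero arm there.
Beam weight: 3.8 × 10 = 38 N down at 0.85 m → arm 0.85 m, τ = 38 × 0.85 = 32.3 N·m clockwise.
Sandbag: 8 × 10 = 80 N down at 0.17 m → arm 0.17 m, τ = 80 × 0.17 = 13.6 N·m clockwise.
Paint can: 9.9 × 10 = 99 N down at 1.4 m → arm 1.4 m, τ = 99 × 1.4 = 138.6 N·m clockwise.
Net moment of the loads = 184.5 N·m clockwise.
The upward force F acts at the right end, arm 1.7 m, giving F × 1.7 counterclockwise.
Setting net torque to zero: F × 1.7 = 184.5 → F = 184.5 / 1.7 = 109 N.

F ≈ 109 N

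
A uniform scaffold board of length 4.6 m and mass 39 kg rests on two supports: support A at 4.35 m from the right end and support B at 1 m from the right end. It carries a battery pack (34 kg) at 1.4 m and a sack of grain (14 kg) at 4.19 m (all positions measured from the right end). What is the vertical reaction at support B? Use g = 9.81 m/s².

R_B ≈ 534 N

Sum moments about support A (its reaction then has zero moment arm).
Beam weight: 39 × 9.81 = 382.6 N down at 2.3 m → arm 2.05 m, τ = 382.6 × 2.05 = 784.3 N·m clockwise.
Battery pack: 34 × 9.81 = 333.5 N down at 1.4 m → arm 2.95 m, τ = 333.5 × 2.95 = 983.8 N·m clockwise.
Sack of grain: 14 × 9.81 = 137.3 N down at 4.19 m → arm 0.16 m, τ = 137.3 × 0.16 = 21.97 N·m clockwise.
Net load moment about support A = 1790 N·m clockwise.
Reaction R at support B is upward at 1 m, arm 3.35 m → moment R × 3.35 counterclockwise.
For rotational equilibrium, R × 3.35 = 1790, so R = 534 N.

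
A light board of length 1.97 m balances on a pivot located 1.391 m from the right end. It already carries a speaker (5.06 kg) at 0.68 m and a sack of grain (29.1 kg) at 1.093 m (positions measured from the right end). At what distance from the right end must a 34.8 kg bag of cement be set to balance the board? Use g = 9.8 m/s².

x ≈ 1.74 m from the right end

About the pivot (at 1.391 m from the right end):
Speaker: 5.06 × 9.8 = 49.59 N down at 0.68 m → arm 0.711 m, τ = 49.59 × 0.711 = 35.26 N·m clockwise.
Sack of grain: 29.1 × 9.8 = 285.2 N down at 1.093 m → arm 0.298 m, τ = 285.2 × 0.298 = 84.99 N·m clockwise.
Net moment of existing loads = 120.2 N·m clockwise.
The bag of cement weighs 34.8 × 9.8 = 341 N and must supply an equal counterclockwise moment, so its lever arm about the pivot is 120.2 / 341 = 0.352 m.
That puts it at 1.391 + 0.352 = 1.74 m from the right end.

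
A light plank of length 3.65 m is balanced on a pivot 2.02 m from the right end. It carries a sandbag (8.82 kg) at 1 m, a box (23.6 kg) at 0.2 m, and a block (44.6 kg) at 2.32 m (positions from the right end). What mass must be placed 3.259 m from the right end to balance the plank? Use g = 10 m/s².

m ≈ 31.1 kg

Take moments about the pivot (at 2.02 m from the right end).
Sandbag: 8.82 × 10 = 88.2 N down at 1 m → arm 1.02 m, τ = 88.2 × 1.02 = 89.96 N·m clockwise.
Box: 23.6 × 10 = 236 N down at 0.2 m → arm 1.82 m, τ = 236 × 1.82 = 429.5 N·m clockwise.
Block: 44.6 × 10 = 446 N down at 2.32 m → arm 0.3 m, τ = 446 × 0.3 = 133.8 N·m counterclockwise.
Net moment of known loads = 385.7 N·m clockwise.
An unknown mass m at 3.259 m has arm 1.239 m; its moment is m·g·1.239 counterclockwise.
For rotational equilibrium, m × 10 × 1.239 = 385.7, so m = 385.7 / (10 × 1.239) = 31.1 kg.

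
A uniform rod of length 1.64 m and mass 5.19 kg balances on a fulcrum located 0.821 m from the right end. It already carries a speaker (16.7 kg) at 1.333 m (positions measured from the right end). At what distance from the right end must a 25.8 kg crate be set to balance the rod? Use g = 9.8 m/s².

x ≈ 0.49 m from the right end

Take moments about the fulcrum (at 0.821 m from the right end).
Beam weight: 5.19 × 9.8 = 50.86 N down at 0.82 m → arm 0.001 m, τ = 50.86 × 0.001 = 0.05086 N·m clockwise.
Speaker: 16.7 × 9.8 = 163.7 N down at 1.333 m → arm 0.512 m, τ = 163.7 × 0.512 = 83.81 N·m counterclockwise.
Net moment of existing loads = 83.76 N·m counterclockwise.
The crate weighs 25.8 × 9.8 = 252.8 N and must supply an equal clockwise moment, so its lever arm about the fulcrum is 83.76 / 252.8 = 0.331 m.
That puts it at 0.821 − 0.331 = 0.49 m from the right end.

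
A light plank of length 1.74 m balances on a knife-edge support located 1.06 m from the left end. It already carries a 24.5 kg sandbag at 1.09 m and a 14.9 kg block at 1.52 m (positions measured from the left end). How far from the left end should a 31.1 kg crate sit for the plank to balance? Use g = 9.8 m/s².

Sum moments about the knife-edge support (at 1.06 m from the left end) (the support reaction has zero arm there).
Sandbag: 24.5 × 9.8 = 240.1 N down at 1.09 m → arm 0.03 m, τ = 240.1 × 0.03 = 7.203 N·m clockwise.
Block: 14.9 × 9.8 = 146 N down at 1.52 m → arm 0.46 m, τ = 146 × 0.46 = 67.16 N·m clockwise.
Net moment of existing loads = 74.36 N·m clockwise.
The crate weighs 31.1 × 9.8 = 304.8 N and must supply an equal counterclockwise moment, so its lever arm about the knife-edge support is 74.36 / 304.8 = 0.244 m.
That puts it at 1.06 − 0.244 = 0.816 m from the left end.

x ≈ 0.816 m from the left end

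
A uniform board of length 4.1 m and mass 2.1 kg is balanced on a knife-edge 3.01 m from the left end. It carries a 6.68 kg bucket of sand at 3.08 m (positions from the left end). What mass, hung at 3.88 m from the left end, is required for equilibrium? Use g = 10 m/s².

m ≈ 1.78 kg

Sum moments about the knife-edge (at 3.01 m from the left end) (the support reaction has zero arm there).
Beam weight: 2.1 × 10 = 21 N down at 2.05 m → arm 0.96 m, τ = 21 × 0.96 = 20.16 N·m counterclockwise.
Bucket of sand: 6.68 × 10 = 66.8 N down at 3.08 m → arm 0.07 m, τ = 66.8 × 0.07 = 4.676 N·m clockwise.
Net moment of known loads = 15.48 N·m counterclockwise.
An unknown mass m at 3.88 m has arm 0.87 m; its moment is m·g·0.87 clockwise.
Setting net torque to zero: m × 10 × 0.87 = 15.48 → m = 15.48 / (10 × 0.87) = 1.78 kg.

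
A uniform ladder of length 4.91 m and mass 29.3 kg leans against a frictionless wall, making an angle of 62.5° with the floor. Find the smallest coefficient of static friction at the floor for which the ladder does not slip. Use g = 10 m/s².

Sum moments about the foot of the ladder (the floor normal and friction both act there and drop out).
Ladder weight 29.3×10 = 293 N acts at 2.455 m along the ladder; its horizontal arm is 2.455·cos62.5° = 1.134 m → τ = 332.3 N·m clockwise.
Wall normal N acts horizontally at the top; its moment arm is the height L sinθ = 4.91·sin62.5° = 4.355 m, counterclockwise.
Balancing moments: N × 4.355 = 332.3, giving N = 76.3 N.
ΣFx = 0 ⇒ f = N_wall = 76.3 N. ΣFy = 0 ⇒ N_floor = 293 N.
μ_min = f / N_floor = 76.3 / 293 = 0.26.

μ_min ≈ 0.26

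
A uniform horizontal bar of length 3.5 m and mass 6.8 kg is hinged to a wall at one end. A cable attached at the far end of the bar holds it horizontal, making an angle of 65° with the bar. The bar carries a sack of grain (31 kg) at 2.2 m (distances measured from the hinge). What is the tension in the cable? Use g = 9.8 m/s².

Taking torques about the hinge:
Beam weight: 6.8 × 9.8 = 66.64 N down at 1.75 m → arm 1.75 m, τ = 66.64 × 1.75 = 116.6 N·m clockwise.
Sack of grain: 31 × 9.8 = 303.8 N down at 2.2 m → arm 2.2 m, τ = 303.8 × 2.2 = 668.4 N·m clockwise.
Total clockwise load moment = 785 N·m.
The cable tension T acts at 3.5 m; only its component perpendicular to the bar, T sinθ, produces torque. sin 65° = 0.9063.
Setting net torque to zero: T × 3.5 × 0.9063 = 785 → T = 785 / 3.172 = 247 N.

T ≈ 247 N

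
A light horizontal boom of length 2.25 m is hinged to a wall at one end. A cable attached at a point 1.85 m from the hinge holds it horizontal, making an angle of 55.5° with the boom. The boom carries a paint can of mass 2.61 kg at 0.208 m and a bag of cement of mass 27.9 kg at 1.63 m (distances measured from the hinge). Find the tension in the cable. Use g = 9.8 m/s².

T ≈ 296 N

Taking torques about the hinge:
Paint can: 2.61 × 9.8 = 25.58 N down at 0.208 m → arm 0.208 m, τ = 25.58 × 0.208 = 5.321 N·m clockwise.
Bag of cement: 27.9 × 9.8 = 273.4 N down at 1.63 m → arm 1.63 m, τ = 273.4 × 1.63 = 445.6 N·m clockwise.
Total clockwise load moment = 450.9 N·m.
The cable tension T acts at 1.85 m; only its component perpendicular to the boom, T sinθ, produces torque. sin 55.5° = 0.8241.
For rotational equilibrium, T × 1.85 × 0.8241 = 450.9, so T = 450.9 / 1.525 = 296 N.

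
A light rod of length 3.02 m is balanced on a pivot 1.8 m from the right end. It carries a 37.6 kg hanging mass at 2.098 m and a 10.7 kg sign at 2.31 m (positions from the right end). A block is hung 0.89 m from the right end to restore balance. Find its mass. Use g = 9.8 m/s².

m ≈ 18.3 kg

About the pivot (at 1.8 m from the right end):
Hanging mass: 37.6 × 9.8 = 368.5 N down at 2.098 m → arm 0.298 m, τ = 368.5 × 0.298 = 109.8 N·m counterclockwise.
Sign: 10.7 × 9.8 = 104.9 N down at 2.31 m → arm 0.51 m, τ = 104.9 × 0.51 = 53.5 N·m counterclockwise.
Net moment of known loads = 163.3 N·m counterclockwise.
An unknown mass m at 0.89 m has arm 0.91 m; its moment is m·g·0.91 clockwise.
Στ = 0 ⇒ m × 9.8 × 0.91 = 163.3 ⇒ m = 163.3 / (9.8 × 0.91) = 18.3 kg.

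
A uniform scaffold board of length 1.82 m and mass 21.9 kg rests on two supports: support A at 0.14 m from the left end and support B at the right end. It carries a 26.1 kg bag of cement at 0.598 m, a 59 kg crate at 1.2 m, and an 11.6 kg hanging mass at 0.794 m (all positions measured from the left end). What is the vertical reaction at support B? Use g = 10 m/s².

R_B ≈ 589 N

Taking torques about support A:
Beam weight: 21.9 × 10 = 219 N down at 0.91 m → arm 0.77 m, τ = 219 × 0.77 = 168.6 N·m clockwise.
Bag of cement: 26.1 × 10 = 261 N down at 0.598 m → arm 0.458 m, τ = 261 × 0.458 = 119.5 N·m clockwise.
Crate: 59 × 10 = 590 N down at 1.2 m → arm 1.06 m, τ = 590 × 1.06 = 625.4 N·m clockwise.
Hanging mass: 11.6 × 10 = 116 N down at 0.794 m → arm 0.654 m, τ = 116 × 0.654 = 75.86 N·m clockwise.
Net load moment about support A = 989.4 N·m clockwise.
Reaction R at support B is upward at 1.82 m, arm 1.68 m → moment R × 1.68 counterclockwise.
Setting net torque to zero: R × 1.68 = 989.4 → R = 589 N.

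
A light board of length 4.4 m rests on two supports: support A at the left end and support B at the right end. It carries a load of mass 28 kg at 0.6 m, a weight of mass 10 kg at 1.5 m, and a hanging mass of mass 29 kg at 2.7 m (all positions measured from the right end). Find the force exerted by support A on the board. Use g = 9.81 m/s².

Taking torques about support B:
Load: 28 × 9.81 = 274.7 N down at 0.6 m → arm 0.6 m, τ = 274.7 × 0.6 = 164.8 N·m counterclockwise.
Weight: 10 × 9.81 = 98.1 N down at 1.5 m → arm 1.5 m, τ = 98.1 × 1.5 = 147.1 N·m counterclockwise.
Hanging mass: 29 × 9.81 = 284.5 N down at 2.7 m → arm 2.7 m, τ = 284.5 × 2.7 = 768.2 N·m counterclockwise.
Net load moment about support B = 1080 N·m counterclockwise.
Reaction R at support A is upward at 4.4 m, arm 4.4 m → moment R × 4.4 clockwise.
For rotational equilibrium, R × 4.4 = 1080, so R = 245 N.

R_A ≈ 245 N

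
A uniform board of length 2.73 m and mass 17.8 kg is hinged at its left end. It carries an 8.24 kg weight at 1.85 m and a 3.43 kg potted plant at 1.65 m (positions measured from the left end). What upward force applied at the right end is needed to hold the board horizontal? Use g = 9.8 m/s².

Take moments about the left end.
Beam weight: 17.8 × 9.8 = 174.4 N down at 1.365 m → arm 1.365 m, τ = 174.4 × 1.365 = 238.1 N·m clockwise.
Weight: 8.24 × 9.8 = 80.75 N down at 1.85 m → arm 1.85 m, τ = 80.75 × 1.85 = 149.4 N·m clockwise.
Potted plant: 3.43 × 9.8 = 33.61 N down at 1.65 m → arm 1.65 m, τ = 33.61 × 1.65 = 55.46 N·m clockwise.
Net moment of the loads = 443 N·m clockwise.
The upward force F acts at the right end, arm 2.73 m, giving F × 2.73 counterclockwise.
Στ = 0 ⇒ F × 2.73 = 443 ⇒ F = 443 / 2.73 = 162 N.

F ≈ 162 N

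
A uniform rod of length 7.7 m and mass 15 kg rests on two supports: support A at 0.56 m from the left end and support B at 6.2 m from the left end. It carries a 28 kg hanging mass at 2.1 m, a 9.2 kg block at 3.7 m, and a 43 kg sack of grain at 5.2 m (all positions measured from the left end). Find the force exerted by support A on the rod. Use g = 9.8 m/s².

Choose support B as the axis so its reaction then has zero moment arm.
Beam weight: 15 × 9.8 = 147 N down at 3.85 m → arm 2.35 m, τ = 147 × 2.35 = 345.4 N·m counterclockwise.
Hanging mass: 28 × 9.8 = 274.4 N down at 2.1 m → arm 4.1 m, τ = 274.4 × 4.1 = 1125 N·m counterclockwise.
Block: 9.2 × 9.8 = 90.16 N down at 3.7 m → arm 2.5 m, τ = 90.16 × 2.5 = 225.4 N·m counterclockwise.
Sack of grain: 43 × 9.8 = 421.4 N down at 5.2 m → arm 1 m, τ = 421.4 × 1 = 421.4 N·m counterclockwise.
Net load moment about support B = 2117 N·m counterclockwise.
Reaction R at support A is upward at 0.56 m, arm 5.64 m → moment R × 5.64 clockwise.
Setting net torque to zero: R × 5.64 = 2117 → R = 375 N.

R_A ≈ 375 N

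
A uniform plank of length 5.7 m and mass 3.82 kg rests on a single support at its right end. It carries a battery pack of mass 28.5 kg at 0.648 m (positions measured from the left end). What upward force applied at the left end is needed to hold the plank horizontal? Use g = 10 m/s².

About the right end:
Beam weight: 3.82 × 10 = 38.2 N down at 2.85 m → arm 2.85 m, τ = 38.2 × 2.85 = 108.9 N·m counterclockwise.
Battery pack: 28.5 × 10 = 285 N down at 0.648 m → arm 5.052 m, τ = 285 × 5.052 = 1440 N·m counterclockwise.
Net moment of the loads = 1549 N·m counterclockwise.
The upward force F acts at the left end, arm 5.7 m, giving F × 5.7 clockwise.
Στ = 0 ⇒ F × 5.7 = 1549 ⇒ F = 1549 / 5.7 = 272 N.

F ≈ 272 N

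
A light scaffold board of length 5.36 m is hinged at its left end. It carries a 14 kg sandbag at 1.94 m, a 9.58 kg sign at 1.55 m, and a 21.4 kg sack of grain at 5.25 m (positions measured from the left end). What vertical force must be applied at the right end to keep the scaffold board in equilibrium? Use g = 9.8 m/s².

F ≈ 282 N

Taking torques about the left end:
Sandbag: 14 × 9.8 = 137.2 N down at 1.94 m → arm 1.94 m, τ = 137.2 × 1.94 = 266.2 N·m clockwise.
Sign: 9.58 × 9.8 = 93.88 N down at 1.55 m → arm 1.55 m, τ = 93.88 × 1.55 = 145.5 N·m clockwise.
Sack of grain: 21.4 × 9.8 = 209.7 N down at 5.25 m → arm 5.25 m, τ = 209.7 × 5.25 = 1101 N·m clockwise.
Net moment of the loads = 1513 N·m clockwise.
The upward force F acts at the right end, arm 5.36 m, giving F × 5.36 counterclockwise.
For rotational equilibrium, F × 5.36 = 1513, so F = 1513 / 5.36 = 282 N.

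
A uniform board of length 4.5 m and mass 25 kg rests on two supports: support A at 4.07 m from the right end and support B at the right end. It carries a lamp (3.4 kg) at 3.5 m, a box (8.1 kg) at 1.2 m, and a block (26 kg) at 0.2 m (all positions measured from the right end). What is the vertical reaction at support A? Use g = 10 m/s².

R_A ≈ 204 N

Taking torques about support B:
Beam weight: 25 × 10 = 250 N down at 2.25 m → arm 2.25 m, τ = 250 × 2.25 = 562.5 N·m counterclockwise.
Lamp: 3.4 × 10 = 34 N down at 3.5 m → arm 3.5 m, τ = 34 × 3.5 = 119 N·m counterclockwise.
Box: 8.1 × 10 = 81 N down at 1.2 m → arm 1.2 m, τ = 81 × 1.2 = 97.2 N·m counterclockwise.
Block: 26 × 10 = 260 N down at 0.2 m → arm 0.2 m, τ = 260 × 0.2 = 52 N·m counterclockwise.
Net load moment about support B = 830.7 N·m counterclockwise.
Reaction R at support A is upward at 4.07 m, arm 4.07 m → moment R × 4.07 clockwise.
Στ = 0 ⇒ R × 4.07 = 830.7 ⇒ R = 204 N.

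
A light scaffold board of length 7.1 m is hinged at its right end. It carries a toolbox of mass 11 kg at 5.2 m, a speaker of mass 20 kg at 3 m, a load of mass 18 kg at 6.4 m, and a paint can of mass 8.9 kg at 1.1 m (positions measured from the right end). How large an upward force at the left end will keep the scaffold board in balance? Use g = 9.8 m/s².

Sum moments about the right end (the unknown pivot reaction has zero arm there).
Toolbox: 11 × 9.8 = 107.8 N down at 5.2 m → arm 5.2 m, τ = 107.8 × 5.2 = 560.6 N·m counterclockwise.
Speaker: 20 × 9.8 = 196 N down at 3 m → arm 3 m, τ = 196 × 3 = 588 N·m counterclockwise.
Load: 18 × 9.8 = 176.4 N down at 6.4 m → arm 6.4 m, τ = 176.4 × 6.4 = 1129 N·m counterclockwise.
Paint can: 8.9 × 9.8 = 87.22 N down at 1.1 m → arm 1.1 m, τ = 87.22 × 1.1 = 95.94 N·m counterclockwise.
Net moment of the loads = 2374 N·m counterclockwise.
The upward force F acts at the left end, arm 7.1 m, giving F × 7.1 clockwise.
For rotational equilibrium, F × 7.1 = 2374, so F = 2374 / 7.1 = 334 N.

F ≈ 334 N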